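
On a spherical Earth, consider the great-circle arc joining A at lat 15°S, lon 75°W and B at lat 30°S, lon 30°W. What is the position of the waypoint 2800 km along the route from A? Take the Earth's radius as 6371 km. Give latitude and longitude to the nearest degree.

≈ lat 25°S, lon 50°W

The haversine formula gives a central angle δ ≈ 0.766 rad (43.9°) between the endpoints. The total great-circle distance is δ·R ≈ 0.766 × 6371 ≈ 4878 km, so the target fraction is f = 2800/4878 ≈ 0.574.
Interpolate at f ≈ 0.574 with slerp weights a = sin((1−f)δ)/sin δ ≈ 0.462, b = sin(fδ)/sin δ ≈ 0.614.
p = a·p₁ + b·p₂ ≈ (0.576, -0.697, -0.427); φ = arcsin(p_z) ≈ -25.25°, λ = atan2(p_y, p_x) ≈ -50.44°.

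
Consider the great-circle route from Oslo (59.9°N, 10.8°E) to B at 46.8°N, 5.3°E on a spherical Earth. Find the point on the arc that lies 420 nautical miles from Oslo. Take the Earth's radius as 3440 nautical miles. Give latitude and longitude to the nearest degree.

≈ 53°N, 8°E

Convert each endpoint to a unit vector on the sphere (x = cos φ cos λ, y = cos φ sin λ, z = sin φ).
The central angle between the endpoints is δ = arccos(p₁·p₂) ≈ 0.236 rad (13.5°). The total great-circle distance is δ·R ≈ 0.236 × 3440 ≈ 810 nmi, so the target fraction is f = 420/810 ≈ 0.518.
Interpolate at f ≈ 0.518 with slerp weights a = sin((1−f)δ)/sin δ ≈ 0.485, b = sin(fδ)/sin δ ≈ 0.522.
p = a·p₁ + b·p₂ ≈ (0.595, 0.079, 0.800); φ = arcsin(p_z) ≈ 53.14°, λ = atan2(p_y, p_x) ≈ 7.53°.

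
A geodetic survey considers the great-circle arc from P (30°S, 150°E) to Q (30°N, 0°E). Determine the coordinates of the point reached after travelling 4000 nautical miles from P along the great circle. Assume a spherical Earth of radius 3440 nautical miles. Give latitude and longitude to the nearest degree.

≈ (5°S, 84°E)

Convert each endpoint to a unit vector on the sphere (x = cos φ cos λ, y = cos φ sin λ, z = sin φ).
The central angle between the endpoints is δ = arccos(p₁·p₂) ≈ 2.689 rad (154.1°). The total great-circle distance is δ·R ≈ 2.689 × 3440 ≈ 9252 nmi, so the target fraction is f = 4000/9252 ≈ 0.432.
Interpolate at f ≈ 0.432 with slerp weights a = sin((1−f)δ)/sin δ ≈ 2.287, b = sin(fδ)/sin δ ≈ 2.101.
p = a·p₁ + b·p₂ ≈ (0.105, 0.990, -0.093); φ = arcsin(p_z) ≈ -5.33°, λ = atan2(p_y, p_x) ≈ 83.97°.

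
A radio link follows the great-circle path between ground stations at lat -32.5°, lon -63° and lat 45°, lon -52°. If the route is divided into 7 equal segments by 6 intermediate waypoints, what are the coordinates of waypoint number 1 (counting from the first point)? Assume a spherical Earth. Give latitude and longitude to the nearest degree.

≈ lat -21°, lon -61°

Convert each endpoint to a unit vector on the sphere (x = cos φ cos λ, y = cos φ sin λ, z = sin φ).
The central angle between the endpoints is δ = arccos(p₁·p₂) ≈ 1.364 rad (78.1°).
Interpolate at f = 1/7 with slerp weights a = sin((1−f)δ)/sin δ ≈ 0.940, b = sin(fδ)/sin δ ≈ 0.198.
p = a·p₁ + b·p₂ ≈ (0.446, -0.817, -0.365); φ = arcsin(p_z) ≈ -21.43°, λ = atan2(p_y, p_x) ≈ -61.36°.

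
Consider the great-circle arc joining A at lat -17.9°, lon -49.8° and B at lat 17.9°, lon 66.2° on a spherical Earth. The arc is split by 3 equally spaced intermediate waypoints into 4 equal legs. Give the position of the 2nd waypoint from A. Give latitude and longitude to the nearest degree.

Convert each endpoint to a unit vector on the sphere (x = cos φ cos λ, y = cos φ sin λ, z = sin φ).
The central angle between the endpoints is δ = arccos(p₁·p₂) ≈ 2.085 rad (119.4°).
Interpolate at f = 2/4 with slerp weights a = sin((1−f)δ)/sin δ ≈ 0.992, b = sin(fδ)/sin δ ≈ 0.992.
p = a·p₁ + b·p₂ ≈ (0.990, 0.143, 0.000); φ = arcsin(p_z) ≈ 0.00°, λ = atan2(p_y, p_x) ≈ 8.20°.

≈ lat 0°, lon 8°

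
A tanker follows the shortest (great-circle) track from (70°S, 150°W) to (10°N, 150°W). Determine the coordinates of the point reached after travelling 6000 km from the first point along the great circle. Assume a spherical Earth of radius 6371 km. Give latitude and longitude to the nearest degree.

≈ (16°S, 150°W)

Write both endpoints as unit vectors p₁, p₂ with components (cos φ cos λ, cos φ sin λ, sin φ).
The central angle between the endpoints is δ = arccos(p₁·p₂) ≈ 1.396 rad (80.0°). The total great-circle distance is δ·R ≈ 1.396 × 6371 ≈ 8896 km, so the target fraction is f = 6000/8896 ≈ 0.674.
Interpolate at f ≈ 0.674 with slerp weights a = sin((1−f)δ)/sin δ ≈ 0.446, b = sin(fδ)/sin δ ≈ 0.821.
p = a·p₁ + b·p₂ ≈ (-0.832, -0.481, -0.276); φ = arcsin(p_z) ≈ -16.04°, λ = atan2(p_y, p_x) ≈ -150.00°.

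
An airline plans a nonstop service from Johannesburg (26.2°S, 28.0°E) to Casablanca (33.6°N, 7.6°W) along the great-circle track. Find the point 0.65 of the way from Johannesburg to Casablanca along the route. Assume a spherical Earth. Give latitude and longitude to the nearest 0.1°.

≈ 13.0°N, 6.0°E

Write both endpoints as unit vectors p₁, p₂ with components (cos φ cos λ, cos φ sin λ, sin φ).
The central angle between the endpoints is δ = arccos(p₁·p₂) ≈ 1.199 rad (68.7°).
Interpolate at f = 0.65 with slerp weights a = sin((1−f)δ)/sin δ ≈ 0.437, b = sin(fδ)/sin δ ≈ 0.754.
p = a·p₁ + b·p₂ ≈ (0.969, 0.101, 0.224); φ = arcsin(p_z) ≈ 12.97°, λ = atan2(p_y, p_x) ≈ 5.96°.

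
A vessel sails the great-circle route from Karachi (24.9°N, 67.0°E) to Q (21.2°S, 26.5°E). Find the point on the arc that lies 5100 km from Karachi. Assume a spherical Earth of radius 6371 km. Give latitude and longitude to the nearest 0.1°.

From cos δ = sin φ₁ sin φ₂ + cos φ₁ cos φ₂ cos Δλ, the central angle is δ ≈ 1.058 rad (60.6°). The total great-circle distance is δ·R ≈ 1.058 × 6371 ≈ 6739 km, so the target fraction is f = 5100/6739 ≈ 0.757.
Interpolate at f ≈ 0.757 with slerp weights a = sin((1−f)δ)/sin δ ≈ 0.292, b = sin(fδ)/sin δ ≈ 0.824.
p = a·p₁ + b·p₂ ≈ (0.791, 0.587, -0.175); φ = arcsin(p_z) ≈ -10.07°, λ = atan2(p_y, p_x) ≈ 36.56°.

≈ (10.1°S, 36.6°E)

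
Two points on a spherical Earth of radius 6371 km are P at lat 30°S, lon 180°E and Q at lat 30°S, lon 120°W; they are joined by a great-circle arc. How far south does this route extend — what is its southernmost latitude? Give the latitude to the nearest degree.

≈ 34°S

The great circle lies in the plane with unit normal n̂ = (p₁ × p₂)/|p₁ × p₂|.
Here n̂_z ≈ +0.832; the vertex latitude is φ_max = arccos|n̂_z| ≈ 33.7°.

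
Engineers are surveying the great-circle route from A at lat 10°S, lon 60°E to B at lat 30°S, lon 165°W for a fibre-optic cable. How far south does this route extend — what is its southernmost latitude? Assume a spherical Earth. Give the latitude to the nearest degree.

The great circle lies in the plane with unit normal n̂ = (p₁ × p₂)/|p₁ × p₂|.
Here n̂_z ≈ +0.704; the vertex latitude is φ_max = arccos|n̂_z| ≈ 45.2°.
Check via Clairaut: cos φ_max = |cos φ₁| · sin C = cos(10.0°)·sin(134.4°) ≈ 0.704, again giving ≈ 45.2°.

≈ 45°S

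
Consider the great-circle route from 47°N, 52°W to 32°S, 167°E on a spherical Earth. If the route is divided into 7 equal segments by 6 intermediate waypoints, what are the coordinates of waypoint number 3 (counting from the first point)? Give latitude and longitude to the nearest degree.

≈ 28°N, 131°W

Write both endpoints as unit vectors p₁, p₂ with components (cos φ cos λ, cos φ sin λ, sin φ).
The central angle between the endpoints is δ = arccos(p₁·p₂) ≈ 2.563 rad (146.8°).
Interpolate at f = 3/7 with slerp weights a = sin((1−f)δ)/sin δ ≈ 1.817, b = sin(fδ)/sin δ ≈ 1.627.
p = a·p₁ + b·p₂ ≈ (-0.582, -0.666, 0.467); φ = arcsin(p_z) ≈ 27.82°, λ = atan2(p_y, p_x) ≈ -131.12°.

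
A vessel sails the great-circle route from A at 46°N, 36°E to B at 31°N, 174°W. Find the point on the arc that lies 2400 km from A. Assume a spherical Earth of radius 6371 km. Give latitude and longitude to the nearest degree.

Convert each endpoint to a unit vector on the sphere (x = cos φ cos λ, y = cos φ sin λ, z = sin φ).
The central angle between the endpoints is δ = arccos(p₁·p₂) ≈ 1.716 rad (98.3°). The total great-circle distance is δ·R ≈ 1.716 × 6371 ≈ 10936 km, so the target fraction is f = 2400/10936 ≈ 0.219.
Interpolate at f ≈ 0.219 with slerp weights a = sin((1−f)δ)/sin δ ≈ 0.984, b = sin(fδ)/sin δ ≈ 0.372.
p = a·p₁ + b·p₂ ≈ (0.236, 0.368, 0.899); φ = arcsin(p_z) ≈ 64.06°, λ = atan2(p_y, p_x) ≈ 57.36°.

≈ 64°N, 57°E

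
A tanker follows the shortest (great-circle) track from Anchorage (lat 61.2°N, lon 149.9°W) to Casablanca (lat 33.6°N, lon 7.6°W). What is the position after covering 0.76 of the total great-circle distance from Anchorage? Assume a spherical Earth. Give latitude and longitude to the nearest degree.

≈ lat 52°N, lon 17°W

From cos δ = sin φ₁ sin φ₂ + cos φ₁ cos φ₂ cos Δλ, the central angle is δ ≈ 1.403 rad (80.4°).
Interpolate at f = 0.76 with slerp weights a = sin((1−f)δ)/sin δ ≈ 0.335, b = sin(fδ)/sin δ ≈ 0.888.
p = a·p₁ + b·p₂ ≈ (0.593, -0.179, 0.785); φ = arcsin(p_z) ≈ 51.71°, λ = atan2(p_y, p_x) ≈ -16.77°.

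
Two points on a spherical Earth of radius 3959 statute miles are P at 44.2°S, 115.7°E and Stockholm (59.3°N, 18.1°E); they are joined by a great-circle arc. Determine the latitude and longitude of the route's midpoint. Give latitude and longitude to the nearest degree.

≈ 11°N, 78°E

Write both endpoints as unit vectors p₁, p₂ with components (cos φ cos λ, cos φ sin λ, sin φ).
The central angle between the endpoints is δ = arccos(p₁·p₂) ≈ 2.276 rad (130.4°).
Interpolate at f = 1/2 with slerp weights a = sin((1−f)δ)/sin δ ≈ 1.192, b = sin(fδ)/sin δ ≈ 1.192.
p = a·p₁ + b·p₂ ≈ (0.208, 0.959, 0.194); φ = arcsin(p_z) ≈ 11.18°, λ = atan2(p_y, p_x) ≈ 77.77°.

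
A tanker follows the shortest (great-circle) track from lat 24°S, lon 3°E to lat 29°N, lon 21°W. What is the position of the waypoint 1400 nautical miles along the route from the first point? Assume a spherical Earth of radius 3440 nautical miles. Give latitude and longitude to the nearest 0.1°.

≈ lat 2.6°S, lon 6.6°W

From cos δ = sin φ₁ sin φ₂ + cos φ₁ cos φ₂ cos Δλ, the central angle is δ ≈ 1.009 rad (57.8°). The total great-circle distance is δ·R ≈ 1.009 × 3440 ≈ 3471 nmi, so the target fraction is f = 1400/3471 ≈ 0.403.
Interpolate at f ≈ 0.403 with slerp weights a = sin((1−f)δ)/sin δ ≈ 0.669, b = sin(fδ)/sin δ ≈ 0.468.
p = a·p₁ + b·p₂ ≈ (0.992, -0.115, -0.045); φ = arcsin(p_z) ≈ -2.60°, λ = atan2(p_y, p_x) ≈ -6.59°.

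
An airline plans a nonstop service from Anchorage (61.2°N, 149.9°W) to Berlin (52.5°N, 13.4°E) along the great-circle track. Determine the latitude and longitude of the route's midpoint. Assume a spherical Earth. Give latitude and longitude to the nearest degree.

From cos δ = sin φ₁ sin φ₂ + cos φ₁ cos φ₂ cos Δλ, the central angle is δ ≈ 1.144 rad (65.5°).
Interpolate at f = 1/2 with slerp weights a = sin((1−f)δ)/sin δ ≈ 0.595, b = sin(fδ)/sin δ ≈ 0.595.
p = a·p₁ + b·p₂ ≈ (0.104, -0.060, 0.993); φ = arcsin(p_z) ≈ 83.10°, λ = atan2(p_y, p_x) ≈ -29.82°.

≈ (83°N, 30°W)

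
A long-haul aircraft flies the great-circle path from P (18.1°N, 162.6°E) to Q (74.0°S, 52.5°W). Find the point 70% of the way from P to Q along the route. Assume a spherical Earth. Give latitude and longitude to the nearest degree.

Write both endpoints as unit vectors p₁, p₂ with components (cos φ cos λ, cos φ sin λ, sin φ).
The central angle between the endpoints is δ = arccos(p₁·p₂) ≈ 2.109 rad (120.9°).
Interpolate at f = 0.70 with slerp weights a = sin((1−f)δ)/sin δ ≈ 0.689, b = sin(fδ)/sin δ ≈ 1.160.
p = a·p₁ + b·p₂ ≈ (-0.430, -0.058, -0.901); φ = arcsin(p_z) ≈ -64.27°, λ = atan2(p_y, p_x) ≈ -172.35°.

≈ (64°S, 172°W)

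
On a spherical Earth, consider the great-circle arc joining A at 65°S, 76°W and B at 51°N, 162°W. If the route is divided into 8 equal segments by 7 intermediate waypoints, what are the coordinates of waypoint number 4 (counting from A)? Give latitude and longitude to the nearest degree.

≈ 9°S, 129°W

Convert each endpoint to a unit vector on the sphere (x = cos φ cos λ, y = cos φ sin λ, z = sin φ).
The central angle between the endpoints is δ = arccos(p₁·p₂) ≈ 2.326 rad (133.3°).
Interpolate at f = 4/8 with slerp weights a = sin((1−f)δ)/sin δ ≈ 1.261, b = sin(fδ)/sin δ ≈ 1.261.
p = a·p₁ + b·p₂ ≈ (-0.626, -0.763, -0.163); φ = arcsin(p_z) ≈ -9.38°, λ = atan2(p_y, p_x) ≈ -129.38°.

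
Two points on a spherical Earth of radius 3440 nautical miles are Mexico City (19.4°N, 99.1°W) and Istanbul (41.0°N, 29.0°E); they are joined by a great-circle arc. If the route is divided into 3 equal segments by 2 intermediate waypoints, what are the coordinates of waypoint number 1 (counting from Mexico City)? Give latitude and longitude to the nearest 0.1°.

Convert each endpoint to a unit vector on the sphere (x = cos φ cos λ, y = cos φ sin λ, z = sin φ).
The central angle between the endpoints is δ = arccos(p₁·p₂) ≈ 1.794 rad (102.8°).
Interpolate at f = 1/3 with slerp weights a = sin((1−f)δ)/sin δ ≈ 0.954, b = sin(fδ)/sin δ ≈ 0.577.
p = a·p₁ + b·p₂ ≈ (0.239, -0.678, 0.696); φ = arcsin(p_z) ≈ 44.08°, λ = atan2(p_y, p_x) ≈ -70.59°.

≈ 44.1°N, 70.6°W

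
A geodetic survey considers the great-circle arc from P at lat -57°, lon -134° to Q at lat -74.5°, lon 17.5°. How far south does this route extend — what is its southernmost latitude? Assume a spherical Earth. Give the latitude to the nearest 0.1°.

The great circle lies in the plane with unit normal n̂ = (p₁ × p₂)/|p₁ × p₂|.
Here n̂_z ≈ +0.095; the vertex latitude is φ_max = arccos|n̂_z| ≈ 84.6°.

≈ -84.6°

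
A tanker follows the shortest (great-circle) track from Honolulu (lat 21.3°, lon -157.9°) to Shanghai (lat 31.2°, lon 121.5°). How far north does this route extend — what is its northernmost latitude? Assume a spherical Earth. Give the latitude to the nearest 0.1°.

The great circle lies in the plane with unit normal n̂ = (p₁ × p₂)/|p₁ × p₂|.
Here n̂_z ≈ -0.829; the vertex latitude is φ_max = arccos|n̂_z| ≈ 34.0°.
Check via Clairaut: cos φ_max = |cos φ₁| · sin C = cos(21.3°)·sin(62.9°) ≈ 0.829, again giving ≈ 34.0°.

≈ 34.0°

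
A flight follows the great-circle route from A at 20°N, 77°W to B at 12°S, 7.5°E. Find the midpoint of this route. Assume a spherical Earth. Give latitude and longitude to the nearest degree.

≈ 5°N, 34°W

Convert each endpoint to a unit vector on the sphere (x = cos φ cos λ, y = cos φ sin λ, z = sin φ).
The central angle between the endpoints is δ = arccos(p₁·p₂) ≈ 1.554 rad (89.0°).
Interpolate at f = 1/2 with slerp weights a = sin((1−f)δ)/sin δ ≈ 0.701, b = sin(fδ)/sin δ ≈ 0.701.
p = a·p₁ + b·p₂ ≈ (0.828, -0.552, 0.094); φ = arcsin(p_z) ≈ 5.40°, λ = atan2(p_y, p_x) ≈ -33.71°.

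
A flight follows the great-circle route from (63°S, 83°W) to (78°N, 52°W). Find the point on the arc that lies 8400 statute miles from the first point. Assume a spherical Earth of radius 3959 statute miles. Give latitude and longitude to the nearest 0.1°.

Write both endpoints as unit vectors p₁, p₂ with components (cos φ cos λ, cos φ sin λ, sin φ).
The central angle between the endpoints is δ = arccos(p₁·p₂) ≈ 2.483 rad (142.2°). The total great-circle distance is δ·R ≈ 2.483 × 3959 ≈ 9829 mi, so the target fraction is f = 8400/9829 ≈ 0.855.
Interpolate at f ≈ 0.855 with slerp weights a = sin((1−f)δ)/sin δ ≈ 0.577, b = sin(fδ)/sin δ ≈ 1.392.
p = a·p₁ + b·p₂ ≈ (0.210, -0.488, 0.847); φ = arcsin(p_z) ≈ 57.92°, λ = atan2(p_y, p_x) ≈ -66.71°.

≈ (57.9°N, 66.7°W)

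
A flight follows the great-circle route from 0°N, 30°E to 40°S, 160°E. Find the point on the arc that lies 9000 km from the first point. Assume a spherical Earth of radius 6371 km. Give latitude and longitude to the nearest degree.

≈ 47°S, 107°E

The haversine formula gives a central angle δ ≈ 2.086 rad (119.5°) between the endpoints. The total great-circle distance is δ·R ≈ 2.086 × 6371 ≈ 13288 km, so the target fraction is f = 9000/13288 ≈ 0.677.
Interpolate at f ≈ 0.677 with slerp weights a = sin((1−f)δ)/sin δ ≈ 0.716, b = sin(fδ)/sin δ ≈ 1.135.
p = a·p₁ + b·p₂ ≈ (-0.197, 0.655, -0.729); φ = arcsin(p_z) ≈ -46.83°, λ = atan2(p_y, p_x) ≈ 106.69°.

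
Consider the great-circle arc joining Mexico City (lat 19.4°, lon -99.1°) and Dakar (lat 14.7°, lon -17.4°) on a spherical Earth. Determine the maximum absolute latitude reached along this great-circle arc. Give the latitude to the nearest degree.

The great circle lies in the plane with unit normal n̂ = (p₁ × p₂)/|p₁ × p₂|.
Here n̂_z ≈ +0.925; the vertex latitude is φ_max = arccos|n̂_z| ≈ 22.4°.
Check via Clairaut: cos φ_max = |cos φ₁| · sin C = cos(19.4°)·sin(78.6°) ≈ 0.925, again giving ≈ 22.4°.

≈ 22°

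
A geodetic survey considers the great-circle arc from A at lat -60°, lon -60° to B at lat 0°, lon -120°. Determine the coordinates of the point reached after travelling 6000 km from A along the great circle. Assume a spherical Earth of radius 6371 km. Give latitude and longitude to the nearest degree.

From cos δ = sin φ₁ sin φ₂ + cos φ₁ cos φ₂ cos Δλ, the central angle is δ ≈ 1.318 rad (75.5°). The total great-circle distance is δ·R ≈ 1.318 × 6371 ≈ 8398 km, so the target fraction is f = 6000/8398 ≈ 0.714.
Interpolate at f ≈ 0.714 with slerp weights a = sin((1−f)δ)/sin δ ≈ 0.380, b = sin(fδ)/sin δ ≈ 0.835.
p = a·p₁ + b·p₂ ≈ (-0.323, -0.888, -0.329); φ = arcsin(p_z) ≈ -19.19°, λ = atan2(p_y, p_x) ≈ -109.98°.

≈ lat -19°, lon -110°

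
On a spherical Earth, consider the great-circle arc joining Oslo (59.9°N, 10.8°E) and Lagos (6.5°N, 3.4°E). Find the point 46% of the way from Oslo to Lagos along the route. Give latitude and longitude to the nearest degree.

Convert each endpoint to a unit vector on the sphere (x = cos φ cos λ, y = cos φ sin λ, z = sin φ).
The central angle between the endpoints is δ = arccos(p₁·p₂) ≈ 0.937 rad (53.7°).
Interpolate at f = 0.46 with slerp weights a = sin((1−f)δ)/sin δ ≈ 0.602, b = sin(fδ)/sin δ ≈ 0.519.
p = a·p₁ + b·p₂ ≈ (0.811, 0.087, 0.579); φ = arcsin(p_z) ≈ 35.39°, λ = atan2(p_y, p_x) ≈ 6.13°.

≈ 35°N, 6°E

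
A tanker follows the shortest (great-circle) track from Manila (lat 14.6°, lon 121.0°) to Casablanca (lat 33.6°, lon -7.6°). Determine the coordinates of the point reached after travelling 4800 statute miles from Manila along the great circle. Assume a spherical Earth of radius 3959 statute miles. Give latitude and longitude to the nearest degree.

≈ lat 47°, lon 46°

Convert each endpoint to a unit vector on the sphere (x = cos φ cos λ, y = cos φ sin λ, z = sin φ).
The central angle between the endpoints is δ = arccos(p₁·p₂) ≈ 1.943 rad (111.3°). The total great-circle distance is δ·R ≈ 1.943 × 3959 ≈ 7691 mi, so the target fraction is f = 4800/7691 ≈ 0.624.
Interpolate at f ≈ 0.624 with slerp weights a = sin((1−f)δ)/sin δ ≈ 0.716, b = sin(fδ)/sin δ ≈ 1.005.
p = a·p₁ + b·p₂ ≈ (0.473, 0.483, 0.737); φ = arcsin(p_z) ≈ 47.45°, λ = atan2(p_y, p_x) ≈ 45.61°.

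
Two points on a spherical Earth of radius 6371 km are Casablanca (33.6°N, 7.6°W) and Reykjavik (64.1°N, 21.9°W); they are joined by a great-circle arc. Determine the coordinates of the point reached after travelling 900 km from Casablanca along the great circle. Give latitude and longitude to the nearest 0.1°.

Convert each endpoint to a unit vector on the sphere (x = cos φ cos λ, y = cos φ sin λ, z = sin φ).
The central angle between the endpoints is δ = arccos(p₁·p₂) ≈ 0.554 rad (31.7°). The total great-circle distance is δ·R ≈ 0.554 × 6371 ≈ 3530 km, so the target fraction is f = 900/3530 ≈ 0.255.
Interpolate at f ≈ 0.255 with slerp weights a = sin((1−f)δ)/sin δ ≈ 0.763, b = sin(fδ)/sin δ ≈ 0.268.
p = a·p₁ + b·p₂ ≈ (0.738, -0.128, 0.663); φ = arcsin(p_z) ≈ 41.50°, λ = atan2(p_y, p_x) ≈ -9.81°.

≈ (41.5°N, 9.8°W)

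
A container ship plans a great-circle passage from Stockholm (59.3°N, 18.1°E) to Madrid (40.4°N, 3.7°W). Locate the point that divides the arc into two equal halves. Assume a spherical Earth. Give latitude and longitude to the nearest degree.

≈ 50°N, 5°E

Convert each endpoint to a unit vector on the sphere (x = cos φ cos λ, y = cos φ sin λ, z = sin φ).
The central angle between the endpoints is δ = arccos(p₁·p₂) ≈ 0.407 rad (23.3°).
Interpolate at f = 1/2 with slerp weights a = sin((1−f)δ)/sin δ ≈ 0.511, b = sin(fδ)/sin δ ≈ 0.511.
p = a·p₁ + b·p₂ ≈ (0.636, 0.056, 0.770); φ = arcsin(p_z) ≈ 50.34°, λ = atan2(p_y, p_x) ≈ 5.02°.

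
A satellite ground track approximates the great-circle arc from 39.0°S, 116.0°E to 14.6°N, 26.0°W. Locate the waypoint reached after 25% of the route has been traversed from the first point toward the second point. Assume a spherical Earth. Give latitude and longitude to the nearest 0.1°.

≈ 45.1°S, 69.4°E

Write both endpoints as unit vectors p₁, p₂ with components (cos φ cos λ, cos φ sin λ, sin φ).
The central angle between the endpoints is δ = arccos(p₁·p₂) ≈ 2.421 rad (138.7°).
Interpolate at f = 0.25 with slerp weights a = sin((1−f)δ)/sin δ ≈ 1.470, b = sin(fδ)/sin δ ≈ 0.862.
p = a·p₁ + b·p₂ ≈ (0.249, 0.661, -0.708); φ = arcsin(p_z) ≈ -45.06°, λ = atan2(p_y, p_x) ≈ 69.37°.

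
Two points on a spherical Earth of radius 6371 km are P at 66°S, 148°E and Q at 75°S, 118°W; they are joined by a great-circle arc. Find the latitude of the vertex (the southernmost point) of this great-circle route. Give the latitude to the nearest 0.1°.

The great circle lies in the plane with unit normal n̂ = (p₁ × p₂)/|p₁ × p₂|.
Here n̂_z ≈ +0.217; the vertex latitude is φ_max = arccos|n̂_z| ≈ 77.5°.
Check via Clairaut: cos φ_max = |cos φ₁| · sin C = cos(66.0°)·sin(147.8°) ≈ 0.217, again giving ≈ 77.5°.

≈ 77.5°S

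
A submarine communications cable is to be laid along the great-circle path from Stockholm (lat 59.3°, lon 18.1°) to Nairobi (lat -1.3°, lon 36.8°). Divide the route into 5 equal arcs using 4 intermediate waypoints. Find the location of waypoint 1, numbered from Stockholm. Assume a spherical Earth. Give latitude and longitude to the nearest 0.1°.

Write both endpoints as unit vectors p₁, p₂ with components (cos φ cos λ, cos φ sin λ, sin φ).
The central angle between the endpoints is δ = arccos(p₁·p₂) ≈ 1.088 rad (62.4°).
Interpolate at f = 1/5 with slerp weights a = sin((1−f)δ)/sin δ ≈ 0.863, b = sin(fδ)/sin δ ≈ 0.244.
p = a·p₁ + b·p₂ ≈ (0.614, 0.283, 0.737); φ = arcsin(p_z) ≈ 47.46°, λ = atan2(p_y, p_x) ≈ 24.74°.

≈ lat 47.5°, lon 24.7°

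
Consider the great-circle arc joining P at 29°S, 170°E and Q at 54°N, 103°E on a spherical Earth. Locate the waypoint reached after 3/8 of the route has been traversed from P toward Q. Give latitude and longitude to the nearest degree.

≈ 4°N, 150°E

From cos δ = sin φ₁ sin φ₂ + cos φ₁ cos φ₂ cos Δλ, the central angle is δ ≈ 1.763 rad (101.0°).
Interpolate at f = 3/8 with slerp weights a = sin((1−f)δ)/sin δ ≈ 0.909, b = sin(fδ)/sin δ ≈ 0.626.
p = a·p₁ + b·p₂ ≈ (-0.866, 0.496, 0.066); φ = arcsin(p_z) ≈ 3.76°, λ = atan2(p_y, p_x) ≈ 150.17°.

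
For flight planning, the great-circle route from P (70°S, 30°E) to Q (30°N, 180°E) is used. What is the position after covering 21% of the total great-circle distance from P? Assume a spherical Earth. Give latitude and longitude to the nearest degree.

≈ (72°S, 129°E)

Write both endpoints as unit vectors p₁, p₂ with components (cos φ cos λ, cos φ sin λ, sin φ).
The central angle between the endpoints is δ = arccos(p₁·p₂) ≈ 2.384 rad (136.6°).
Interpolate at f = 0.21 with slerp weights a = sin((1−f)δ)/sin δ ≈ 1.385, b = sin(fδ)/sin δ ≈ 0.698.
p = a·p₁ + b·p₂ ≈ (-0.195, 0.237, -0.952); φ = arcsin(p_z) ≈ -72.15°, λ = atan2(p_y, p_x) ≈ 129.43°.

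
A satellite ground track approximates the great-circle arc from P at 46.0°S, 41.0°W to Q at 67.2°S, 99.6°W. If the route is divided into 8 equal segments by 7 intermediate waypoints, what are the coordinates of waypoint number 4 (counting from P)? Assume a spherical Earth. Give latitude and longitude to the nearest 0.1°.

Write both endpoints as unit vectors p₁, p₂ with components (cos φ cos λ, cos φ sin λ, sin φ).
The central angle between the endpoints is δ = arccos(p₁·p₂) ≈ 0.638 rad (36.5°).
Interpolate at f = 4/8 with slerp weights a = sin((1−f)δ)/sin δ ≈ 0.527, b = sin(fδ)/sin δ ≈ 0.527.
p = a·p₁ + b·p₂ ≈ (0.242, -0.441, -0.864); φ = arcsin(p_z) ≈ -59.79°, λ = atan2(p_y, p_x) ≈ -61.25°.

≈ 59.8°S, 61.3°W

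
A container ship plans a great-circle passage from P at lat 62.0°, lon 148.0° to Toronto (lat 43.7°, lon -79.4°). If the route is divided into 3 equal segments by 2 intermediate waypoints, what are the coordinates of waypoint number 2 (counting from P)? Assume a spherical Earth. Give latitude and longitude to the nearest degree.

≈ lat 64°, lon -98°

Write both endpoints as unit vectors p₁, p₂ with components (cos φ cos λ, cos φ sin λ, sin φ).
The central angle between the endpoints is δ = arccos(p₁·p₂) ≈ 1.181 rad (67.6°).
Interpolate at f = 2/3 with slerp weights a = sin((1−f)δ)/sin δ ≈ 0.415, b = sin(fδ)/sin δ ≈ 0.766.
p = a·p₁ + b·p₂ ≈ (-0.063, -0.441, 0.895); φ = arcsin(p_z) ≈ 63.54°, λ = atan2(p_y, p_x) ≈ -98.16°.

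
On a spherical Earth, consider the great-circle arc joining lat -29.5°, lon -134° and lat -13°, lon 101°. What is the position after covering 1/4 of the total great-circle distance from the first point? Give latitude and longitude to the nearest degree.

≈ lat -40°, lon -166°

From cos δ = sin φ₁ sin φ₂ + cos φ₁ cos φ₂ cos Δλ, the central angle is δ ≈ 1.956 rad (112.1°).
Interpolate at f = 1/4 with slerp weights a = sin((1−f)δ)/sin δ ≈ 1.073, b = sin(fδ)/sin δ ≈ 0.507.
p = a·p₁ + b·p₂ ≈ (-0.743, -0.187, -0.642); φ = arcsin(p_z) ≈ -39.98°, λ = atan2(p_y, p_x) ≈ -165.86°.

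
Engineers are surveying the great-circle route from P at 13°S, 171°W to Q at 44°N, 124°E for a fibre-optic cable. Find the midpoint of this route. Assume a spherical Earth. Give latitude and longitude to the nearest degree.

Write both endpoints as unit vectors p₁, p₂ with components (cos φ cos λ, cos φ sin λ, sin φ).
The central angle between the endpoints is δ = arccos(p₁·p₂) ≈ 1.430 rad (82.0°).
Interpolate at f = 1/2 with slerp weights a = sin((1−f)δ)/sin δ ≈ 0.662, b = sin(fδ)/sin δ ≈ 0.662.
p = a·p₁ + b·p₂ ≈ (-0.904, 0.294, 0.311); φ = arcsin(p_z) ≈ 18.12°, λ = atan2(p_y, p_x) ≈ 161.98°.

≈ 18°N, 162°E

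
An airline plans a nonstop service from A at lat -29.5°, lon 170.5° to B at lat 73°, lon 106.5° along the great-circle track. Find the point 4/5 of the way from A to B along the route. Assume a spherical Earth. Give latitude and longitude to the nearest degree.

≈ lat 56°, lon 141°

From cos δ = sin φ₁ sin φ₂ + cos φ₁ cos φ₂ cos Δλ, the central angle is δ ≈ 1.938 rad (111.1°).
Interpolate at f = 4/5 with slerp weights a = sin((1−f)δ)/sin δ ≈ 0.405, b = sin(fδ)/sin δ ≈ 1.071.
p = a·p₁ + b·p₂ ≈ (-0.437, 0.359, 0.825); φ = arcsin(p_z) ≈ 55.60°, λ = atan2(p_y, p_x) ≈ 140.61°.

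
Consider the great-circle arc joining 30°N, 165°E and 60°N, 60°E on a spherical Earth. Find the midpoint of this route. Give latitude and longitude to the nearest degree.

≈ 57°N, 132°E

The haversine formula gives a central angle δ ≈ 1.244 rad (71.3°) between the endpoints.
Interpolate at f = 1/2 with slerp weights a = sin((1−f)δ)/sin δ ≈ 0.615, b = sin(fδ)/sin δ ≈ 0.615.
p = a·p₁ + b·p₂ ≈ (-0.361, 0.404, 0.840); φ = arcsin(p_z) ≈ 57.19°, λ = atan2(p_y, p_x) ≈ 131.75°.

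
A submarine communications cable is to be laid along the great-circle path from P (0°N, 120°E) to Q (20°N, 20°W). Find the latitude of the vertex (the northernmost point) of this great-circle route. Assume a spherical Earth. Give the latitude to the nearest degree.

The great circle lies in the plane with unit normal n̂ = (p₁ × p₂)/|p₁ × p₂|.
Here n̂_z ≈ -0.870; the vertex latitude is φ_max = arccos|n̂_z| ≈ 29.5°.
Check via Clairaut: cos φ_max = |cos φ₁| · sin C = cos(0.0°)·sin(60.5°) ≈ 0.870, again giving ≈ 29.5°.

≈ 30°N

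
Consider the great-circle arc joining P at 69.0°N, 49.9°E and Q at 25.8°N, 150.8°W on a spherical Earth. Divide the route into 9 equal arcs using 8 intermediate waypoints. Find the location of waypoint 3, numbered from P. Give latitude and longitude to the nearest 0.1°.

≈ 79.6°N, 173.2°E

The haversine formula gives a central angle δ ≈ 1.466 rad (84.0°) between the endpoints.
Interpolate at f = 3/9 with slerp weights a = sin((1−f)δ)/sin δ ≈ 0.834, b = sin(fδ)/sin δ ≈ 0.472.
p = a·p₁ + b·p₂ ≈ (-0.179, 0.021, 0.984); φ = arcsin(p_z) ≈ 79.64°, λ = atan2(p_y, p_x) ≈ 173.24°.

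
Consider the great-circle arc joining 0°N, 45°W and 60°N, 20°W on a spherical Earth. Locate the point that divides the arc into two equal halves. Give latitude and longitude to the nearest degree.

Write both endpoints as unit vectors p₁, p₂ with components (cos φ cos λ, cos φ sin λ, sin φ).
The central angle between the endpoints is δ = arccos(p₁·p₂) ≈ 1.100 rad (63.1°).
Interpolate at f = 1/2 with slerp weights a = sin((1−f)δ)/sin δ ≈ 0.587, b = sin(fδ)/sin δ ≈ 0.587.
p = a·p₁ + b·p₂ ≈ (0.690, -0.515, 0.508); φ = arcsin(p_z) ≈ 30.53°, λ = atan2(p_y, p_x) ≈ -36.73°.

≈ 31°N, 37°W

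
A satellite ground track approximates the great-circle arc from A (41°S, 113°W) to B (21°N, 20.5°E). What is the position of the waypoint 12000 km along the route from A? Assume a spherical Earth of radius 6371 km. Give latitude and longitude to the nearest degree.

From cos δ = sin φ₁ sin φ₂ + cos φ₁ cos φ₂ cos Δλ, the central angle is δ ≈ 2.375 rad (136.1°). The total great-circle distance is δ·R ≈ 2.375 × 6371 ≈ 15130 km, so the target fraction is f = 12000/15130 ≈ 0.793.
Interpolate at f ≈ 0.793 with slerp weights a = sin((1−f)δ)/sin δ ≈ 0.680, b = sin(fδ)/sin δ ≈ 1.371.
p = a·p₁ + b·p₂ ≈ (0.999, -0.024, 0.045); φ = arcsin(p_z) ≈ 2.60°, λ = atan2(p_y, p_x) ≈ -1.37°.

≈ (3°N, 1°W)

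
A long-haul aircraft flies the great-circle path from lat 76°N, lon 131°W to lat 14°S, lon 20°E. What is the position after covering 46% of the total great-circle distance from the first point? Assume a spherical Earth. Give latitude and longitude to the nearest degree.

≈ lat 48°N, lon 10°E

Convert each endpoint to a unit vector on the sphere (x = cos φ cos λ, y = cos φ sin λ, z = sin φ).
The central angle between the endpoints is δ = arccos(p₁·p₂) ≈ 2.026 rad (116.1°).
Interpolate at f = 0.46 with slerp weights a = sin((1−f)δ)/sin δ ≈ 0.990, b = sin(fδ)/sin δ ≈ 0.894.
p = a·p₁ + b·p₂ ≈ (0.658, 0.116, 0.744); φ = arcsin(p_z) ≈ 48.06°, λ = atan2(p_y, p_x) ≈ 10.00°.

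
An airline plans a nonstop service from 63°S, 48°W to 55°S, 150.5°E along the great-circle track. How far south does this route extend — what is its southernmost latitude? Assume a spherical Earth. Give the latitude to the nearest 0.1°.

≈ 84.6°S

The great circle lies in the plane with unit normal n̂ = (p₁ × p₂)/|p₁ × p₂|.
Here n̂_z ≈ -0.094; the vertex latitude is φ_max = arccos|n̂_z| ≈ 84.6°.
Check via Clairaut: cos φ_max = |cos φ₁| · sin C = cos(63.0°)·sin(168.0°) ≈ 0.094, again giving ≈ 84.6°.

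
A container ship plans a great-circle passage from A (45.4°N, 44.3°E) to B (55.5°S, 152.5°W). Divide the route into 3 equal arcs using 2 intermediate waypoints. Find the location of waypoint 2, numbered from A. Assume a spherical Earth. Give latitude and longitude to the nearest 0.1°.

≈ (48.4°S, 110.7°E)

Convert each endpoint to a unit vector on the sphere (x = cos φ cos λ, y = cos φ sin λ, z = sin φ).
The central angle between the endpoints is δ = arccos(p₁·p₂) ≈ 2.886 rad (165.4°).
Interpolate at f = 2/3 with slerp weights a = sin((1−f)δ)/sin δ ≈ 3.246, b = sin(fδ)/sin δ ≈ 3.712.
p = a·p₁ + b·p₂ ≈ (-0.234, 0.621, -0.748); φ = arcsin(p_z) ≈ -48.44°, λ = atan2(p_y, p_x) ≈ 110.65°.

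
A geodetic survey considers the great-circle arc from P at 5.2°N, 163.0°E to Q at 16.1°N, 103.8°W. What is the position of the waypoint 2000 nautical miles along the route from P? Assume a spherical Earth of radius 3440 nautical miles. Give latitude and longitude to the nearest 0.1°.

Write both endpoints as unit vectors p₁, p₂ with components (cos φ cos λ, cos φ sin λ, sin φ).
The central angle between the endpoints is δ = arccos(p₁·p₂) ≈ 1.599 rad (91.6°). The total great-circle distance is δ·R ≈ 1.599 × 3440 ≈ 5501 nmi, so the target fraction is f = 2000/5501 ≈ 0.364.
Interpolate at f ≈ 0.364 with slerp weights a = sin((1−f)δ)/sin δ ≈ 0.851, b = sin(fδ)/sin δ ≈ 0.549.
p = a·p₁ + b·p₂ ≈ (-0.937, -0.265, 0.230); φ = arcsin(p_z) ≈ 13.27°, λ = atan2(p_y, p_x) ≈ -164.21°.

≈ 13.3°N, 164.2°W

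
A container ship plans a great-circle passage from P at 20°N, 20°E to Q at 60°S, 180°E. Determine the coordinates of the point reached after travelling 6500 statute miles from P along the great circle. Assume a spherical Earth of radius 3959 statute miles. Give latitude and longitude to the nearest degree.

The haversine formula gives a central angle δ ≈ 2.400 rad (137.5°) between the endpoints. The total great-circle distance is δ·R ≈ 2.400 × 3959 ≈ 9503 mi, so the target fraction is f = 6500/9503 ≈ 0.684.
Interpolate at f ≈ 0.684 with slerp weights a = sin((1−f)δ)/sin δ ≈ 1.019, b = sin(fδ)/sin δ ≈ 1.477.
p = a·p₁ + b·p₂ ≈ (0.161, 0.327, -0.931); φ = arcsin(p_z) ≈ -68.60°, λ = atan2(p_y, p_x) ≈ 63.81°.

≈ 69°S, 64°E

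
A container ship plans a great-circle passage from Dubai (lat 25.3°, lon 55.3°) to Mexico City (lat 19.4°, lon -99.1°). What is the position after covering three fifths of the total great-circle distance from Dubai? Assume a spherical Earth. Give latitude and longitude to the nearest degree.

≈ lat 58°, lon -52°

Write both endpoints as unit vectors p₁, p₂ with components (cos φ cos λ, cos φ sin λ, sin φ).
The central angle between the endpoints is δ = arccos(p₁·p₂) ≈ 2.249 rad (128.8°).
Interpolate at f = 3/5 with slerp weights a = sin((1−f)δ)/sin δ ≈ 1.005, b = sin(fδ)/sin δ ≈ 1.252.
p = a·p₁ + b·p₂ ≈ (0.331, -0.419, 0.846); φ = arcsin(p_z) ≈ 57.73°, λ = atan2(p_y, p_x) ≈ -51.75°.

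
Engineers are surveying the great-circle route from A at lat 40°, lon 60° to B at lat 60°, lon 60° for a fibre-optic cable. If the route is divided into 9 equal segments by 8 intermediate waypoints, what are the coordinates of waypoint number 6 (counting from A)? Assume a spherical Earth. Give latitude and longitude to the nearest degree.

Write both endpoints as unit vectors p₁, p₂ with components (cos φ cos λ, cos φ sin λ, sin φ).
The central angle between the endpoints is δ = arccos(p₁·p₂) ≈ 0.349 rad (20.0°).
Interpolate at f = 6/9 with slerp weights a = sin((1−f)δ)/sin δ ≈ 0.339, b = sin(fδ)/sin δ ≈ 0.674.
p = a·p₁ + b·p₂ ≈ (0.299, 0.517, 0.802); φ = arcsin(p_z) ≈ 53.33°, λ = atan2(p_y, p_x) ≈ 60.00°.

≈ lat 53°, lon 60°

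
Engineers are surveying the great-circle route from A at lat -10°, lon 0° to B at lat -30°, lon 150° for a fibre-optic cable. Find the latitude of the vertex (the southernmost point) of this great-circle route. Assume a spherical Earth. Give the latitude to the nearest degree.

The great circle lies in the plane with unit normal n̂ = (p₁ × p₂)/|p₁ × p₂|.
Here n̂_z ≈ +0.562; the vertex latitude is φ_max = arccos|n̂_z| ≈ 55.8°.

≈ -56°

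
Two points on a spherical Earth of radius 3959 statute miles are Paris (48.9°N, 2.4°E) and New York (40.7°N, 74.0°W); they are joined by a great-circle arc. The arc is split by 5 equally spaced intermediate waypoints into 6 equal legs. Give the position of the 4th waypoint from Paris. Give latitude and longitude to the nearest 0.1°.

≈ 49.2°N, 52.2°W

Convert each endpoint to a unit vector on the sphere (x = cos φ cos λ, y = cos φ sin λ, z = sin φ).
The central angle between the endpoints is δ = arccos(p₁·p₂) ≈ 0.917 rad (52.5°).
Interpolate at f = 4/6 with slerp weights a = sin((1−f)δ)/sin δ ≈ 0.379, b = sin(fδ)/sin δ ≈ 0.723.
p = a·p₁ + b·p₂ ≈ (0.400, -0.516, 0.757); φ = arcsin(p_z) ≈ 49.21°, λ = atan2(p_y, p_x) ≈ -52.24°.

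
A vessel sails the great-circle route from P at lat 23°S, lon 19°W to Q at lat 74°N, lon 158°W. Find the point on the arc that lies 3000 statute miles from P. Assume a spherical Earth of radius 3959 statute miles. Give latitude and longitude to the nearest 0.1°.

≈ lat 19.5°N, lon 28.2°W

From cos δ = sin φ₁ sin φ₂ + cos φ₁ cos φ₂ cos Δλ, the central angle is δ ≈ 2.174 rad (124.5°). The total great-circle distance is δ·R ≈ 2.174 × 3959 ≈ 8606 mi, so the target fraction is f = 3000/8606 ≈ 0.349.
Interpolate at f ≈ 0.349 with slerp weights a = sin((1−f)δ)/sin δ ≈ 1.200, b = sin(fδ)/sin δ ≈ 0.834.
p = a·p₁ + b·p₂ ≈ (0.831, -0.446, 0.333); φ = arcsin(p_z) ≈ 19.48°, λ = atan2(p_y, p_x) ≈ -28.21°.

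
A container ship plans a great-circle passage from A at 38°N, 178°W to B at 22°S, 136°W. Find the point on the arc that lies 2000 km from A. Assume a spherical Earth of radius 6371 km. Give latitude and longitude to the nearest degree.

Write both endpoints as unit vectors p₁, p₂ with components (cos φ cos λ, cos φ sin λ, sin φ).
The central angle between the endpoints is δ = arccos(p₁·p₂) ≈ 1.253 rad (71.8°). The total great-circle distance is δ·R ≈ 1.253 × 6371 ≈ 7984 km, so the target fraction is f = 2000/7984 ≈ 0.251.
Interpolate at f ≈ 0.251 with slerp weights a = sin((1−f)δ)/sin δ ≈ 0.850, b = sin(fδ)/sin δ ≈ 0.325.
p = a·p₁ + b·p₂ ≈ (-0.886, -0.233, 0.401); φ = arcsin(p_z) ≈ 23.66°, λ = atan2(p_y, p_x) ≈ -165.28°.

≈ 24°N, 165°W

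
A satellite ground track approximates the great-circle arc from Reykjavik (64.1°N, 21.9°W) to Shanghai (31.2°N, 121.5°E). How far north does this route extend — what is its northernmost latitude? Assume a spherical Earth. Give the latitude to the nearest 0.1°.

≈ 76.9°N

The great circle lies in the plane with unit normal n̂ = (p₁ × p₂)/|p₁ × p₂|.
Here n̂_z ≈ +0.226; the vertex latitude is φ_max = arccos|n̂_z| ≈ 76.9°.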